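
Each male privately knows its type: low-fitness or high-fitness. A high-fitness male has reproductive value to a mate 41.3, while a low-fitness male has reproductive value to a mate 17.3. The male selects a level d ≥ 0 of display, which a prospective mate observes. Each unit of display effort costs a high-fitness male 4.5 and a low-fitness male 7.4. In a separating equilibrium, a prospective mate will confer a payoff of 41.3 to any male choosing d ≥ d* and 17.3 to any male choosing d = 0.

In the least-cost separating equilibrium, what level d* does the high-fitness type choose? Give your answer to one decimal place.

3.2

A low-fitness male choosing d = 0 receives 17.3.
Imitating at d* instead would pay 41.3 at cost 7.4·d*, netting 41.3 − 7.4·d*.
Indifference: 17.3 = 41.3 − 7.4·d*, so d* = (41.3 − 17.3) / 7.4 ≈ 3.2.
This is the low-fitness type's binding incentive-compatibility constraint; any d ≥ 3.2 sustains separation on that side.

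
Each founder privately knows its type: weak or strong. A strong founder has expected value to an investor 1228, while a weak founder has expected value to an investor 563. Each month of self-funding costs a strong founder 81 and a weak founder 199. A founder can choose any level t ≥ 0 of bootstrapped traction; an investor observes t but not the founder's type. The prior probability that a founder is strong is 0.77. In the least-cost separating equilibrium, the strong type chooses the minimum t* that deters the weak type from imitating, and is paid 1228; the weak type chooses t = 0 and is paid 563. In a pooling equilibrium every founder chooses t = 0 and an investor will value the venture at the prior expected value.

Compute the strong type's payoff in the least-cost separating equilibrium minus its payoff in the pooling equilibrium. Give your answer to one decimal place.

-117.7

Least-cost separating signal: t* solves 563 = 1228 − 199·t*, so t* = (1228 − 563)/199 ≈ 3.3417.
Strong type's separating payoff: 1228 − 81 × t* = 1228 − 81 × (1228 − 563)/199 = 1228 − 53865/199 ≈ 957.322.
Pooling payoff: 0.77 × 1228 + 0.23 × 563 = 1075.05.
Difference: 957.322 − 1075.05 = -117.728, i.e. -117.7 to one decimal place.
The strong type would prefer the pooling outcome.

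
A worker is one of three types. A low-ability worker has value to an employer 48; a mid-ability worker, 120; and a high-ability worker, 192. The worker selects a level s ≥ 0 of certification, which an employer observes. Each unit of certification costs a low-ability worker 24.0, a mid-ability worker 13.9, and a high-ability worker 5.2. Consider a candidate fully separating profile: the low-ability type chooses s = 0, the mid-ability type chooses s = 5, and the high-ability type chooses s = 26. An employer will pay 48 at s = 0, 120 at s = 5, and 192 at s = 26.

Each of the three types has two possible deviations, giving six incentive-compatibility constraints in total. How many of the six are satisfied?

Mid-ability (own payoff 120 − 13.9×5 = 50.5): to s=0 gives 48 → no gain ✓; to s=26 gives 192 − 13.9×26 = -169.4 → no gain ✓.
Low-ability (own payoff 48): to s=5 gives 120 − 24.0×5 = 0 → no gain ✓; to s=26 gives 192 − 24.0×26 = -432 → no gain ✓.
High-ability (own payoff 192 − 5.2×26 = 56.8): to s=0 gives 48 → no gain ✓; to s=5 gives 120 − 5.2×5 = 94 → profitable ✗.
5 of the 6 constraints hold; not an equilibrium.

5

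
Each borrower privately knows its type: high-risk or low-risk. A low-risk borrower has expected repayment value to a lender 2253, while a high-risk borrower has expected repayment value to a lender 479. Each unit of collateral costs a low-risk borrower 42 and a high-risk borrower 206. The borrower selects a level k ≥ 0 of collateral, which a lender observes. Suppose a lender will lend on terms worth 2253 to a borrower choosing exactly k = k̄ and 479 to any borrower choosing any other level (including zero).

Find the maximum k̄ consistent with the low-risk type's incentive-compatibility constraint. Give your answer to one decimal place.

Choosing k̄ yields the low-risk type 2253 − 42·k̄; choosing zero yields 479.
The low-risk type is indifferent at 2253 − 42·k̄ = 479, i.e. k̄ = (2253 − 479) / 42 ≈ 42.2.
For any k̄ above 42.2 the low-risk type would rather pool at zero, so separation collapses.

42.2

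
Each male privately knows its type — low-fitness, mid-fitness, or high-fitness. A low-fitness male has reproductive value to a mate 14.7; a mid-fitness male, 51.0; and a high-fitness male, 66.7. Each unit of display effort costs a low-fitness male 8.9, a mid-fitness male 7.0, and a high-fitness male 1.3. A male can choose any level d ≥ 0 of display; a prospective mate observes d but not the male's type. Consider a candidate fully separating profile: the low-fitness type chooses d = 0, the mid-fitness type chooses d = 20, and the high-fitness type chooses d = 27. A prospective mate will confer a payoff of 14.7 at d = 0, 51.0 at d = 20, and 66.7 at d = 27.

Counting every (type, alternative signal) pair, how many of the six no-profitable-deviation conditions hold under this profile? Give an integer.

5

High-fitness (own payoff 66.7 − 1.3×27 = 31.6): to d=0 gives 14.7 → no gain ✓; to d=20 gives 51.0 − 1.3×20 = 25 → no gain ✓.
Low-fitness (own payoff 14.7): to d=20 gives 51.0 − 8.9×20 = -127 → no gain ✓; to d=27 gives 66.7 − 8.9×27 = -173.6 → no gain ✓.
Mid-fitness (own payoff 51.0 − 7.0×20 = -89): to d=0 gives 14.7 → profitable ✗; to d=27 gives 66.7 − 7.0×27 = -122.3 → no gain ✓.
5 of the 6 constraints hold; not an equilibrium.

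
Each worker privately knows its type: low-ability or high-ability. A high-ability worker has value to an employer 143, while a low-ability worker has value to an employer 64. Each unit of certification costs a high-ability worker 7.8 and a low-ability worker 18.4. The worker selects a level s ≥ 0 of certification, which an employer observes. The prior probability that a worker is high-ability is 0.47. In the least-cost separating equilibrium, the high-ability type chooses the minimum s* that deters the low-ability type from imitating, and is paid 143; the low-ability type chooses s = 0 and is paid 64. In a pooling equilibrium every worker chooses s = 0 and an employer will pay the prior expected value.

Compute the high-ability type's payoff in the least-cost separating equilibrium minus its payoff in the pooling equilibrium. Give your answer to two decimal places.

Least-cost separating signal: s* solves 64 = 143 − 18.4·s*, so s* = (143 − 64)/18.4 ≈ 4.2935.
High-ability type's separating payoff: 143 − 7.8 × s* = 143 − 7.8 × (143 − 64)/18.4 = 143 − 616.2/18.4 ≈ 109.5109.
Pooling payoff: 0.47 × 143 + 0.53 × 64 = 101.13.
Difference: 109.5109 − 101.13 = 8.3809, i.e. 8.38 to two decimal places.
The high-ability type prefers to separate.

8.38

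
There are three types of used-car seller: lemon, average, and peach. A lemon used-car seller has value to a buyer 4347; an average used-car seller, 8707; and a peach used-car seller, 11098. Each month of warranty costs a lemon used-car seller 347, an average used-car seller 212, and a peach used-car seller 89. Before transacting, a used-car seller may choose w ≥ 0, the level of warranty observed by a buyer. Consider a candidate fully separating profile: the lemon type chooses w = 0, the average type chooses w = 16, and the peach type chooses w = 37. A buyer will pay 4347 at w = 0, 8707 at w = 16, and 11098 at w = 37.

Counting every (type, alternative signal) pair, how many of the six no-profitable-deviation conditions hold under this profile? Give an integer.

6

Lemon (own payoff 4347): to w=16 gives 8707 − 347×16 = 3155 → no gain ✓; to w=37 gives 11098 − 347×37 = -1741 → no gain ✓.
Average (own payoff 8707 − 212×16 = 5315): to w=0 gives 4347 → no gain ✓; to w=37 gives 11098 − 212×37 = 3254 → no gain ✓.
Peach (own payoff 11098 − 89×37 = 7805): to w=0 gives 4347 → no gain ✓; to w=16 gives 8707 − 89×16 = 7283 → no gain ✓.
6 of the 6 constraints hold; this profile is a separating equilibrium.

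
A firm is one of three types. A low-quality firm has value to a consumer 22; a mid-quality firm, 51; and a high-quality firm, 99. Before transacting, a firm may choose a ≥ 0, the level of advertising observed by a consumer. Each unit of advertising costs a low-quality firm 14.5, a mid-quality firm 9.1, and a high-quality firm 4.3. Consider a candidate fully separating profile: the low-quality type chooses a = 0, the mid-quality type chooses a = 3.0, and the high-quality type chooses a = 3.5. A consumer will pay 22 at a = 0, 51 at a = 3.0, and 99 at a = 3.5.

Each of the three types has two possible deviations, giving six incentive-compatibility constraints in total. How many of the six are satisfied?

4

High-quality (own payoff 99 − 4.3×3.5 = 83.95): to a=0 gives 22 → no gain ✓; to a=3.0 gives 51 − 4.3×3.0 = 38.1 → no gain ✓.
Low-quality (own payoff 22): to a=3.0 gives 51 − 14.5×3.0 = 7.5 → no gain ✓; to a=3.5 gives 99 − 14.5×3.5 = 48.25 → profitable ✗.
Mid-quality (own payoff 51 − 9.1×3.0 = 23.7): to a=0 gives 22 → no gain ✓; to a=3.5 gives 99 − 9.1×3.5 = 67.15 → profitable ✗.
4 of the 6 constraints hold; not an equilibrium.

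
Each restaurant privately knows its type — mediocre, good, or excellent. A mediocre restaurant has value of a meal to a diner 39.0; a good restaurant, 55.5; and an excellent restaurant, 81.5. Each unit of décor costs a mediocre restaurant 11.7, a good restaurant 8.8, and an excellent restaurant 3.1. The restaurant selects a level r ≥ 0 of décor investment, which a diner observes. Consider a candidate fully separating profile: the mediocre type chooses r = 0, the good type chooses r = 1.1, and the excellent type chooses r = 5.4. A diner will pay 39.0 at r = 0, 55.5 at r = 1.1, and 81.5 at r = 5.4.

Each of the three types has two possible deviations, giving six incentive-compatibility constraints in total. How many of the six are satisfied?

5

Excellent (own payoff 81.5 − 3.1×5.4 = 64.76): to r=0 gives 39.0 → no gain ✓; to r=1.1 gives 55.5 − 3.1×1.1 = 52.09 → no gain ✓.
Mediocre (own payoff 39.0): to r=1.1 gives 55.5 − 11.7×1.1 = 42.63 → profitable ✗; to r=5.4 gives 81.5 − 11.7×5.4 = 18.32 → no gain ✓.
Good (own payoff 55.5 − 8.8×1.1 = 45.82): to r=0 gives 39.0 → no gain ✓; to r=5.4 gives 81.5 − 8.8×5.4 = 33.98 → no gain ✓.
5 of the 6 constraints hold; not an equilibrium.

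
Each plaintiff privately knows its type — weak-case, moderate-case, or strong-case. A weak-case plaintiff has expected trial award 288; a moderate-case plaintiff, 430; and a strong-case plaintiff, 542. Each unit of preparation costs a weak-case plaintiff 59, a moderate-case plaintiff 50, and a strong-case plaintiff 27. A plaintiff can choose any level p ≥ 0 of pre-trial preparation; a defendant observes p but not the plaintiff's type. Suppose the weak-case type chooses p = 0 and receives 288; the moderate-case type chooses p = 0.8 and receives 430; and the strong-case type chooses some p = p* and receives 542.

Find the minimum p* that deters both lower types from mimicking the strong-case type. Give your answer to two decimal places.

4.31

Weak-case type (on-path payoff 288) won't mimic when 288 ≥ 542 − 59·p*, i.e. p* ≥ 4.31.
Moderate-case type (on-path payoff 430 − 50×0.8 = 390) won't mimic when 390 ≥ 542 − 50·p*, i.e. p* ≥ 3.04.
Both must hold, so p* = max(4.31, 3.04) = 4.31. The weak-case type's constraint binds.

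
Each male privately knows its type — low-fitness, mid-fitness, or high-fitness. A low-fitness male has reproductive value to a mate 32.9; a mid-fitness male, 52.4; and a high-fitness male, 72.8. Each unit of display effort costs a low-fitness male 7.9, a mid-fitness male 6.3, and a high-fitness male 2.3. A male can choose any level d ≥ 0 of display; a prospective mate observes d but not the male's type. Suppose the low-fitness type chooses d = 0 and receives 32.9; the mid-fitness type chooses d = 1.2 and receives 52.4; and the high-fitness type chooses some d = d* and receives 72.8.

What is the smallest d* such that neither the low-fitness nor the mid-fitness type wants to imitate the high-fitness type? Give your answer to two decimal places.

5.05

Mid-fitness type (on-path payoff 52.4 − 6.3×1.2 = 44.84) won't mimic when 44.84 ≥ 72.8 − 6.3·d*, i.e. d* ≥ 4.44.
Low-fitness type (on-path payoff 32.9) won't mimic when 32.9 ≥ 72.8 − 7.9·d*, i.e. d* ≥ 5.05.
Both must hold, so d* = max(5.05, 4.44) = 5.05. The low-fitness type's constraint binds.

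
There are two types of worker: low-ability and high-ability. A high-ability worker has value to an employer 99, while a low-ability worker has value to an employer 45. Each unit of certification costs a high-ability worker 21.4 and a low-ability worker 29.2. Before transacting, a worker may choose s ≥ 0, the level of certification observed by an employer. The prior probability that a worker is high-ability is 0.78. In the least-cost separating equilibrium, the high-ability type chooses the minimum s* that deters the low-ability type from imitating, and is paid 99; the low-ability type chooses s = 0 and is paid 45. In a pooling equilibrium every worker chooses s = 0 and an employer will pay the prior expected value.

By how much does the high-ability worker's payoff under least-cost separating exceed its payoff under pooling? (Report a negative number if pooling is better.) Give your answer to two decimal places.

Least-cost separating signal: s* solves 45 = 99 − 29.2·s*, so s* = (99 − 45)/29.2 ≈ 1.8493.
High-ability type's separating payoff: 99 − 21.4 × s* = 99 − 21.4 × (99 − 45)/29.2 = 99 − 1155.6/29.2 ≈ 59.4247.
Pooling payoff: 0.78 × 99 + 0.22 × 45 = 87.12.
Difference: 59.4247 − 87.12 = -27.6953, i.e. -27.70 to two decimal places.
The high-ability type would prefer the pooling outcome.

-27.70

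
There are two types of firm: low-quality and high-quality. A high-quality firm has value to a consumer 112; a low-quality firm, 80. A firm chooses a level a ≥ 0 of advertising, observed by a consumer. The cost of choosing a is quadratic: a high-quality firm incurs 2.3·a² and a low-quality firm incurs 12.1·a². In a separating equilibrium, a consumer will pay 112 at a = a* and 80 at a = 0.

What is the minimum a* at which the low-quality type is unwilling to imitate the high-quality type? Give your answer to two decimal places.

The low-quality type at a = 0 receives 80; imitating at a* yields 112 − 12.1·a*².
Indifference: 80 = 112 − 12.1·a*², so a*² = (112 − 80) / 12.1 ≈ 2.6446.
a* = √2.6446 ≈ 1.63.

1.63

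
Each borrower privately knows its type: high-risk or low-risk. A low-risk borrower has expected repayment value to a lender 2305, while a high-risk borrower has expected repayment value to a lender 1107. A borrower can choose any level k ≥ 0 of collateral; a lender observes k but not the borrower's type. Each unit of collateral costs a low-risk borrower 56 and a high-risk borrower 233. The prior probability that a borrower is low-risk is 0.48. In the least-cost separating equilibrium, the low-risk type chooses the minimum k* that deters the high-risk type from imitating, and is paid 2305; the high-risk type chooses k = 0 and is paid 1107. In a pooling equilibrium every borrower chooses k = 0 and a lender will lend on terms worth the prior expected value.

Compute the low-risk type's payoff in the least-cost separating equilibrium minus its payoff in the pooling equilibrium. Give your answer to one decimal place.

Least-cost separating signal: k* solves 1107 = 2305 − 233·k*, so k* = (2305 − 1107)/233 ≈ 5.1416.
Low-risk type's separating payoff: 2305 − 56 × k* = 2305 − 56 × (2305 − 1107)/233 = 2305 − 67088/233 ≈ 2017.069.
Pooling payoff: 0.48 × 2305 + 0.52 × 1107 = 1682.04.
Difference: 2017.069 − 1682.04 = 335.029, i.e. 335.0 to one decimal place.
The low-risk type prefers to separate.

335.0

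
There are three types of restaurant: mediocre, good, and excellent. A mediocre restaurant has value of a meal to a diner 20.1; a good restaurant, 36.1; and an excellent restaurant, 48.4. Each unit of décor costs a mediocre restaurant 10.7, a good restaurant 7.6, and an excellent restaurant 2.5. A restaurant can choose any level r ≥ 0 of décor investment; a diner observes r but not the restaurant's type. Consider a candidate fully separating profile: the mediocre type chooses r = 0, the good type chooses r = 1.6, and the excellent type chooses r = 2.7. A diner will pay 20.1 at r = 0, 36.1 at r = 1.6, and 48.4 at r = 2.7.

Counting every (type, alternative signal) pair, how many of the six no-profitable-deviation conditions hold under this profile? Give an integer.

5

Excellent (own payoff 48.4 − 2.5×2.7 = 41.65): to r=0 gives 20.1 → no gain ✓; to r=1.6 gives 36.1 − 2.5×1.6 = 32.1 → no gain ✓.
Mediocre (own payoff 20.1): to r=1.6 gives 36.1 − 10.7×1.6 = 18.98 → no gain ✓; to r=2.7 gives 48.4 − 10.7×2.7 = 19.51 → no gain ✓.
Good (own payoff 36.1 − 7.6×1.6 = 23.94): to r=0 gives 20.1 → no gain ✓; to r=2.7 gives 48.4 − 7.6×2.7 = 27.88 → profitable ✗.
5 of the 6 constraints hold; not an equilibrium.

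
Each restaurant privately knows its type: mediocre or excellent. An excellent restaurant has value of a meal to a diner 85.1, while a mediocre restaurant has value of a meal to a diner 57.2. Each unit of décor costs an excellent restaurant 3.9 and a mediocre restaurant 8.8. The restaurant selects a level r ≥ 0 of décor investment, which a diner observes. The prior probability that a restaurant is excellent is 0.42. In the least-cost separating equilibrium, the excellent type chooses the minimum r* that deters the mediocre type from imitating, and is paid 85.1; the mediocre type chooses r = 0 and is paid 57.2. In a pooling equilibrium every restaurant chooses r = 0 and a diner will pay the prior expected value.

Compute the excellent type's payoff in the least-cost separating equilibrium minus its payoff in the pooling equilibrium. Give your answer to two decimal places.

3.82

Least-cost separating signal: r* solves 57.2 = 85.1 − 8.8·r*, so r* = (85.1 − 57.2)/8.8 ≈ 3.1705.
Excellent type's separating payoff: 85.1 − 3.9 × r* = 85.1 − 3.9 × (85.1 − 57.2)/8.8 = 85.1 − 108.81/8.8 ≈ 72.7352.
Pooling payoff: 0.42 × 85.1 + 0.58 × 57.2 = 68.918.
Difference: 72.7352 − 68.918 = 3.8172, i.e. 3.82 to two decimal places.
The excellent type prefers to separate.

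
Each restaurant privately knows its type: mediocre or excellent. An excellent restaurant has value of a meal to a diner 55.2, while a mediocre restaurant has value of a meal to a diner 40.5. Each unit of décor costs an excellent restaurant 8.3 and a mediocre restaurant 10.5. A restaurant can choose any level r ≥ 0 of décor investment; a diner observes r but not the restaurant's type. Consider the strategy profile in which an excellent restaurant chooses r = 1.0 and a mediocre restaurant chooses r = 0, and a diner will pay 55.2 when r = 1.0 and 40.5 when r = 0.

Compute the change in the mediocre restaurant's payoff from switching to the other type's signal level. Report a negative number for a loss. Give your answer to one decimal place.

4.2

Playing r = 0 the mediocre restaurant receives 40.5.
Deviating to r = 1.0 brings payment 55.2 at cost 10.5 × 1.0 = 10.5, netting 44.7.
Gain from deviating: 44.7 − 40.5 = 4.2.
The gain is positive, so the mediocre type's incentive-compatibility constraint is violated — this profile is not a separating equilibrium.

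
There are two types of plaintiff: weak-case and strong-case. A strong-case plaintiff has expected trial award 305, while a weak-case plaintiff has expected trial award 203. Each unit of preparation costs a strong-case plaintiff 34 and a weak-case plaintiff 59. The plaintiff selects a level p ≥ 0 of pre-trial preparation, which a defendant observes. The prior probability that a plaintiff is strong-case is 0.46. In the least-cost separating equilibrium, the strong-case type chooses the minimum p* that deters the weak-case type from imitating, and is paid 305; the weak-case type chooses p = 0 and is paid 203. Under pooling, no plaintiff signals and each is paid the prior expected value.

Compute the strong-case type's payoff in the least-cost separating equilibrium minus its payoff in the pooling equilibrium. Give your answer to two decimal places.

-3.70

Least-cost separating signal: p* solves 203 = 305 − 59·p*, so p* = (305 − 203)/59 ≈ 1.7288.
Strong-case type's separating payoff: 305 − 34 × p* = 305 − 34 × (305 − 203)/59 = 305 − 3468/59 ≈ 246.2203.
Pooling payoff: 0.46 × 305 + 0.54 × 203 = 249.92.
Difference: 246.2203 − 249.92 = -3.6997, i.e. -3.70 to two decimal places.
The strong-case type would prefer the pooling outcome.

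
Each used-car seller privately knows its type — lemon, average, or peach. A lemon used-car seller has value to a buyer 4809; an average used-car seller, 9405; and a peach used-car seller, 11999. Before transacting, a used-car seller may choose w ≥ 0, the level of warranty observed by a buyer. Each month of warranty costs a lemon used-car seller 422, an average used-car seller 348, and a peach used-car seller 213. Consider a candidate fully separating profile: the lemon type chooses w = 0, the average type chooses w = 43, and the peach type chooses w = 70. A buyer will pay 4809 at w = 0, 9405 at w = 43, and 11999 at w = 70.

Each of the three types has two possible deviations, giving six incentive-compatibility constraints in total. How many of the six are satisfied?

3

Lemon (own payoff 4809): to w=43 gives 9405 − 422×43 = -8741 → no gain ✓; to w=70 gives 11999 − 422×70 = -17541 → no gain ✓.
Peach (own payoff 11999 − 213×70 = -2911): to w=0 gives 4809 → profitable ✗; to w=43 gives 9405 − 213×43 = 246 → profitable ✗.
Average (own payoff 9405 − 348×43 = -5559): to w=0 gives 4809 → profitable ✗; to w=70 gives 11999 − 348×70 = -12361 → no gain ✓.
3 of the 6 constraints hold; not an equilibrium.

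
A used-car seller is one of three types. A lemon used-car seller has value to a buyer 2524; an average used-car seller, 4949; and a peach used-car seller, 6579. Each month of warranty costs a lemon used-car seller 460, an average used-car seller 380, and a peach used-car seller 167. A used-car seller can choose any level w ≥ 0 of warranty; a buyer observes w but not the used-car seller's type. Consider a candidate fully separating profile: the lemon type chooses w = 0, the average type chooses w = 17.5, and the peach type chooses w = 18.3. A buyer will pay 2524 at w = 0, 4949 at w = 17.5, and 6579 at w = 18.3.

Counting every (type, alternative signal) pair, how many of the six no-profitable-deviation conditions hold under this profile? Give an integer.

Average (own payoff 4949 − 380×17.5 = -1701): to w=0 gives 2524 → profitable ✗; to w=18.3 gives 6579 − 380×18.3 = -375 → profitable ✗.
Peach (own payoff 6579 − 167×18.3 = 3522.9): to w=0 gives 2524 → no gain ✓; to w=17.5 gives 4949 − 167×17.5 = 2026.5 → no gain ✓.
Lemon (own payoff 2524): to w=17.5 gives 4949 − 460×17.5 = -3101 → no gain ✓; to w=18.3 gives 6579 − 460×18.3 = -1839 → no gain ✓.
4 of the 6 constraints hold; not an equilibrium.

4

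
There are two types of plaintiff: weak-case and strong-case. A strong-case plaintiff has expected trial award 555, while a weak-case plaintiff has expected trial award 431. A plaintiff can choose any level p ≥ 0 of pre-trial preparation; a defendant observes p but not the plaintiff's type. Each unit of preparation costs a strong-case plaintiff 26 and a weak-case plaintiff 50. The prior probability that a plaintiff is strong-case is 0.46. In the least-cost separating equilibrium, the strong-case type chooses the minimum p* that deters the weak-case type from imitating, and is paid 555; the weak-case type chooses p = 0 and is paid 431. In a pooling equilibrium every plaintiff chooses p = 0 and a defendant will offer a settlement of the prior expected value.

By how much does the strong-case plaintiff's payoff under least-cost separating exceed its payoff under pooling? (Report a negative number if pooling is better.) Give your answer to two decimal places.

Least-cost separating signal: p* solves 431 = 555 − 50·p*, so p* = (555 − 431)/50 = 2.48.
Strong-case type's separating payoff: 555 − 26 × p* = 555 − 26 × (555 − 431)/50 = 555 − 3224/50 = 490.52.
Pooling payoff: 0.46 × 555 + 0.54 × 431 = 488.04.
Difference: 490.52 − 488.04 = 2.48.
The strong-case type prefers to separate.

2.48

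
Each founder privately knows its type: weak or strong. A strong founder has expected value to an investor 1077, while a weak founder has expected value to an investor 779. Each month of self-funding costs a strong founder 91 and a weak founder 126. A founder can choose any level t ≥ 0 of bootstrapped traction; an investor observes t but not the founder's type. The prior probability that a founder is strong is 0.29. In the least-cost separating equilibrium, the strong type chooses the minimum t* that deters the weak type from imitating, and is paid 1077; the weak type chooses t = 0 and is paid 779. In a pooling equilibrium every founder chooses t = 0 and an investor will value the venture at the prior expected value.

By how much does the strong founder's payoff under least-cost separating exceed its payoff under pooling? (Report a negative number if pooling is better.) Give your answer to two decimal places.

-3.64

Least-cost separating signal: t* solves 779 = 1077 − 126·t*, so t* = (1077 − 779)/126 ≈ 2.3651.
Strong type's separating payoff: 1077 − 91 × t* = 1077 − 91 × (1077 − 779)/126 = 1077 − 27118/126 ≈ 861.7778.
Pooling payoff: 0.29 × 1077 + 0.71 × 779 = 865.42.
Difference: 861.7778 − 865.42 = -3.6422, i.e. -3.64 to two decimal places.
The strong type would prefer the pooling outcome.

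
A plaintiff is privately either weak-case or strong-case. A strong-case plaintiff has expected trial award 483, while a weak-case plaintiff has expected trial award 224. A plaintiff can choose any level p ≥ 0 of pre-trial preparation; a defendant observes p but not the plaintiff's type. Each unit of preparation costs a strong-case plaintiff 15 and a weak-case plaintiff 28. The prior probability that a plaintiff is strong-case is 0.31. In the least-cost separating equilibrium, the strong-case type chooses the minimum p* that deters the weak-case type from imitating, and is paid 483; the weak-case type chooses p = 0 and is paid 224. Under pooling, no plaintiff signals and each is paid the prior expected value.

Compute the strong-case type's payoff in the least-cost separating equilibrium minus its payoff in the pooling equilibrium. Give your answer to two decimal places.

39.96

Least-cost separating signal: p* solves 224 = 483 − 28·p*, so p* = (483 − 224)/28 = 9.25.
Strong-case type's separating payoff: 483 − 15 × p* = 483 − 15 × (483 − 224)/28 = 483 − 3885/28 = 344.25.
Pooling payoff: 0.31 × 483 + 0.69 × 224 = 304.29.
Difference: 344.25 − 304.29 = 39.96.
The strong-case type prefers to separate.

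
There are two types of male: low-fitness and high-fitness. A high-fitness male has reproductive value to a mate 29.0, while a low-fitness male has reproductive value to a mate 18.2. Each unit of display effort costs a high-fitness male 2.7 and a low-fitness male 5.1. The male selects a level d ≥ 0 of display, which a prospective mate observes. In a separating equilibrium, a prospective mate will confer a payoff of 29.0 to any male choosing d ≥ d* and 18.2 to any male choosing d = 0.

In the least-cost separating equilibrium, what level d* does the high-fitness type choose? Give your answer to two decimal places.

A low-fitness male choosing d = 0 receives 18.2.
Imitating at d* instead would pay 29.0 at cost 5.1·d*, netting 29.0 − 5.1·d*.
Indifference: 18.2 = 29.0 − 5.1·d*, so d* = (29.0 − 18.2) / 5.1 ≈ 2.12.
At d* the low-fitness type's incentive constraint just binds; the high-fitness type strictly prefers d* since its per-unit cost is lower.

2.12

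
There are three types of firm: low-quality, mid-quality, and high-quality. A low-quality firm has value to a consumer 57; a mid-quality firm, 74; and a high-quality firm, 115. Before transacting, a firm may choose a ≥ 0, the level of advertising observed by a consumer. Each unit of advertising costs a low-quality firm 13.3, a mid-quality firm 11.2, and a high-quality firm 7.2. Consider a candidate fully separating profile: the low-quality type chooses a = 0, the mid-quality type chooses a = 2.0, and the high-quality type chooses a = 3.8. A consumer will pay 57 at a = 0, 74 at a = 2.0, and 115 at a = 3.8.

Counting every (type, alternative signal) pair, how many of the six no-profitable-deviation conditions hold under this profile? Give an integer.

3

Mid-quality (own payoff 74 − 11.2×2.0 = 51.6): to a=0 gives 57 → profitable ✗; to a=3.8 gives 115 − 11.2×3.8 = 72.44 → profitable ✗.
High-quality (own payoff 115 − 7.2×3.8 = 87.64): to a=0 gives 57 → no gain ✓; to a=2.0 gives 74 − 7.2×2.0 = 59.6 → no gain ✓.
Low-quality (own payoff 57): to a=2.0 gives 74 − 13.3×2.0 = 47.4 → no gain ✓; to a=3.8 gives 115 − 13.3×3.8 = 64.46 → profitable ✗.
3 of the 6 constraints hold; not an equilibrium.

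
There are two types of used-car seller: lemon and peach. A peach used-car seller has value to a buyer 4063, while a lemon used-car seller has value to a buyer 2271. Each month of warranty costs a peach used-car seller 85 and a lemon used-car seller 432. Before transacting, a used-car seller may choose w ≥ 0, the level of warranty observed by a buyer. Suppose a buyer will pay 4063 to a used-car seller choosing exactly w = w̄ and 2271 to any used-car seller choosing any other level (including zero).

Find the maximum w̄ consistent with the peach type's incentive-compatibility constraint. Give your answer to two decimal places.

21.08

Choosing w̄ yields the peach type 4063 − 85·w̄; choosing zero yields 2271.
The peach type is indifferent at 4063 − 85·w̄ = 2271, i.e. w̄ = (4063 − 2271) / 85 ≈ 21.08.
For any w̄ above 21.08 the peach type would rather pool at zero, so separation collapses.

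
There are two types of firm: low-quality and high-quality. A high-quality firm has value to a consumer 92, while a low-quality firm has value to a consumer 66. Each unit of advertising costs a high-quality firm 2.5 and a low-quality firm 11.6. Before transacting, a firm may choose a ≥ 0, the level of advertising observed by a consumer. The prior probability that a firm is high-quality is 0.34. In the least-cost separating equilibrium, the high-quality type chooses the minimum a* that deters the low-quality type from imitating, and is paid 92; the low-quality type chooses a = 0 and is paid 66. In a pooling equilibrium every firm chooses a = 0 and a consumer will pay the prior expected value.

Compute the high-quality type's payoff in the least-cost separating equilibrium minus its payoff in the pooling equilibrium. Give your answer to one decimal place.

11.6

Least-cost separating signal: a* solves 66 = 92 − 11.6·a*, so a* = (92 − 66)/11.6 ≈ 2.2414.
High-quality type's separating payoff: 92 − 2.5 × a* = 92 − 2.5 × (92 − 66)/11.6 = 92 − 65/11.6 ≈ 86.397.
Pooling payoff: 0.34 × 92 + 0.66 × 66 = 74.84.
Difference: 86.397 − 74.84 = 11.557, i.e. 11.6 to one decimal place.
The high-quality type prefers to separate.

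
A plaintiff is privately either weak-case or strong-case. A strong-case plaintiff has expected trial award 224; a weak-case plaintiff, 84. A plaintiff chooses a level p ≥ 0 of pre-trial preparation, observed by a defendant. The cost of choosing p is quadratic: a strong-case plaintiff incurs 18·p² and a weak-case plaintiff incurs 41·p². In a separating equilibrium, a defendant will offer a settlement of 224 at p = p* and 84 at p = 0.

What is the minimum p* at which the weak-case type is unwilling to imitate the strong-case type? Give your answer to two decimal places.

The weak-case type at p = 0 receives 84; imitating at p* yields 224 − 41·p*².
Indifference: 84 = 224 − 41·p*², so p*² = (224 − 84) / 41 ≈ 3.4146.
p* = √3.4146 ≈ 1.85.

1.85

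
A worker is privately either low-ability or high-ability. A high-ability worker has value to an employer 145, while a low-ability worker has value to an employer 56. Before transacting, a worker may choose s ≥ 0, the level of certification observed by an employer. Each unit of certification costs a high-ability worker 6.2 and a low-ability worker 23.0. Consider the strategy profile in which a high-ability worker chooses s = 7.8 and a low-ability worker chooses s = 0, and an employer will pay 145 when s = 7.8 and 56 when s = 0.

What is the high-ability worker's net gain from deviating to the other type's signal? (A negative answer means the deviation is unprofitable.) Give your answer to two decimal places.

-40.64

Playing s = 7.8 the high-ability worker receives 145 − 6.2 × 7.8 = 96.64.
Deviating to s = 0 yields 56 instead.
Gain from deviating: 56 − 96.64 = -40.64.
The gain is negative, so the high-ability type's incentive-compatibility constraint is satisfied.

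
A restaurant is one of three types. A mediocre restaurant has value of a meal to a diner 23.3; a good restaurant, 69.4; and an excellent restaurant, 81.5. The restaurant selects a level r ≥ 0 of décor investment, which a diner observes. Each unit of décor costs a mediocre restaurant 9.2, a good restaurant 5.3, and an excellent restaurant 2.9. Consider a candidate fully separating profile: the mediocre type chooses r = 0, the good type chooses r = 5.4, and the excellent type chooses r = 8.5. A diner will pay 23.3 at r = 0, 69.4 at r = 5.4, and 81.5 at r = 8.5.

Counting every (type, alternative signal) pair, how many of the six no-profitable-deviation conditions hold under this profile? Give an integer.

Good (own payoff 69.4 − 5.3×5.4 = 40.78): to r=0 gives 23.3 → no gain ✓; to r=8.5 gives 81.5 − 5.3×8.5 = 36.45 → no gain ✓.
Excellent (own payoff 81.5 − 2.9×8.5 = 56.85): to r=0 gives 23.3 → no gain ✓; to r=5.4 gives 69.4 − 2.9×5.4 = 53.74 → no gain ✓.
Mediocre (own payoff 23.3): to r=5.4 gives 69.4 − 9.2×5.4 = 19.72 → no gain ✓; to r=8.5 gives 81.5 − 9.2×8.5 = 3.3 → no gain ✓.
6 of the 6 constraints hold; this profile is a separating equilibrium.

6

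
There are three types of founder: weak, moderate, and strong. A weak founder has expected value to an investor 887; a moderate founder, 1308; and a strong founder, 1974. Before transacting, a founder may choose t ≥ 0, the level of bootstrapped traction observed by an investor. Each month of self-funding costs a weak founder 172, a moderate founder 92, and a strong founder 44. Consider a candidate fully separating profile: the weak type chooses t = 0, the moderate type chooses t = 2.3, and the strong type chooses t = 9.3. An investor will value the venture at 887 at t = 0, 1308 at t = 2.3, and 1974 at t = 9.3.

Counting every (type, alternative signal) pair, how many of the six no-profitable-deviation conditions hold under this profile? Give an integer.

4

Moderate (own payoff 1308 − 92×2.3 = 1096.4): to t=0 gives 887 → no gain ✓; to t=9.3 gives 1974 − 92×9.3 = 1118.4 → profitable ✗.
Strong (own payoff 1974 − 44×9.3 = 1564.8): to t=0 gives 887 → no gain ✓; to t=2.3 gives 1308 − 44×2.3 = 1206.8 → no gain ✓.
Weak (own payoff 887): to t=2.3 gives 1308 − 172×2.3 = 912.4 → profitable ✗; to t=9.3 gives 1974 − 172×9.3 = 374.4 → no gain ✓.
4 of the 6 constraints hold; not an equilibrium.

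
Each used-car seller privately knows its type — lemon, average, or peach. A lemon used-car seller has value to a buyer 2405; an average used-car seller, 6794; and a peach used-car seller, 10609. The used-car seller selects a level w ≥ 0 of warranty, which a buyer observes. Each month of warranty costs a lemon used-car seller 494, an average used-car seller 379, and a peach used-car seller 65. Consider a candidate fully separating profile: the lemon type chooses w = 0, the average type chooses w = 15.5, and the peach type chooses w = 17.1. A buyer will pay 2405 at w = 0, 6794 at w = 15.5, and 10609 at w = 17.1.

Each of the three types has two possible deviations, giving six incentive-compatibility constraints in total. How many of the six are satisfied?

Lemon (own payoff 2405): to w=15.5 gives 6794 − 494×15.5 = -863 → no gain ✓; to w=17.1 gives 10609 − 494×17.1 = 2161.6 → no gain ✓.
Average (own payoff 6794 − 379×15.5 = 919.5): to w=0 gives 2405 → profitable ✗; to w=17.1 gives 10609 − 379×17.1 = 4128.1 → profitable ✗.
Peach (own payoff 10609 − 65×17.1 = 9497.5): to w=0 gives 2405 → no gain ✓; to w=15.5 gives 6794 − 65×15.5 = 5786.5 → no gain ✓.
4 of the 6 constraints hold; not an equilibrium.

4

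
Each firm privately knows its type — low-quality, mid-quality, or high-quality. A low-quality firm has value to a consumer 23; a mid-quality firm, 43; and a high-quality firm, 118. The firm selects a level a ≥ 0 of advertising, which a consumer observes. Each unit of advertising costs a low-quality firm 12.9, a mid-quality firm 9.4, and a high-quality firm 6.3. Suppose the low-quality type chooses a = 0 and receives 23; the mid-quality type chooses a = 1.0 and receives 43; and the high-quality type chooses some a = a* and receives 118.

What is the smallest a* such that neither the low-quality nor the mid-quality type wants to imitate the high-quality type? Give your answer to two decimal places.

Mid-quality type (on-path payoff 43 − 9.4×1.0 = 33.6) won't mimic when 33.6 ≥ 118 − 9.4·a*, i.e. a* ≥ 8.98.
Low-quality type (on-path payoff 23) won't mimic when 23 ≥ 118 − 12.9·a*, i.e. a* ≥ 7.36.
Both must hold, so a* = max(7.36, 8.98) = 8.98. The mid-quality type's constraint binds.

8.98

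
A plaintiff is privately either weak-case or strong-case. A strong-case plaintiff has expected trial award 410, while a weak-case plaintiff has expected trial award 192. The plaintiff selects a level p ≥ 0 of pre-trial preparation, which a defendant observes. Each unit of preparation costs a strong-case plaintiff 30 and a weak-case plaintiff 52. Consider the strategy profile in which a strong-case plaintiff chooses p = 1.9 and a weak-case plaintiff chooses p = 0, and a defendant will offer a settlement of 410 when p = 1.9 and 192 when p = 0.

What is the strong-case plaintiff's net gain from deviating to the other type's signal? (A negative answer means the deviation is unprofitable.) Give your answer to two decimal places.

Playing p = 1.9 the strong-case plaintiff receives 410 − 30 × 1.9 = 353.
Deviating to p = 0 yields 192 instead.
Gain from deviating: 192 − 353 = -161.00.
The gain is negative, so the strong-case type's incentive-compatibility constraint is satisfied.

-161.00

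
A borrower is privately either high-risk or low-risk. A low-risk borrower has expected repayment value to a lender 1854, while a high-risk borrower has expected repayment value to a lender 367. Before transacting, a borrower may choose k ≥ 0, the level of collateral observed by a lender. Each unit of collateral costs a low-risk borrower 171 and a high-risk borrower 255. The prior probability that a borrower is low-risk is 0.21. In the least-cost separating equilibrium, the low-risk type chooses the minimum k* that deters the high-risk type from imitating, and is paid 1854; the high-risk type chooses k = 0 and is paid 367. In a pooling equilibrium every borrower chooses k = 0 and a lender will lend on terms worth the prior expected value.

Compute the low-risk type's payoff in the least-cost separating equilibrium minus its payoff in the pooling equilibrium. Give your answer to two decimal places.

177.57

Least-cost separating signal: k* solves 367 = 1854 − 255·k*, so k* = (1854 − 367)/255 ≈ 5.8314.
Low-risk type's separating payoff: 1854 − 171 × k* = 1854 − 171 × (1854 − 367)/255 = 1854 − 254277/255 ≈ 856.8353.
Pooling payoff: 0.21 × 1854 + 0.79 × 367 = 679.27.
Difference: 856.8353 − 679.27 = 177.5653, i.e. 177.57 to two decimal places.
The low-risk type prefers to separate.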